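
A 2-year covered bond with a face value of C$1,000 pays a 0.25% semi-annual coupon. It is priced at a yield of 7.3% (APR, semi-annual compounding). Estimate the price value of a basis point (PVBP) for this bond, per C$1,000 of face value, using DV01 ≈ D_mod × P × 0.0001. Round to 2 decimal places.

C$0.17

Periodic yield y = 0.0365.
  t   CF        PV=CF/(1+0.0365)^t    t·PV
  1         1.25         1.2060         1.2060
  2         1.25         1.1635         2.3270
  3         1.25         1.1225         3.3676
  4     1,001.25       867.4917     3,469.9666
  Σ                    870.9837     3,476.8672
P = 870.9837; D_Mac = 3.99189 half-year periods = 1.99594 yrs; D_mod = 1.92566 yrs.
DV01 ≈ 1.92566 × 870.9837 × 0.0001 = 0.167722.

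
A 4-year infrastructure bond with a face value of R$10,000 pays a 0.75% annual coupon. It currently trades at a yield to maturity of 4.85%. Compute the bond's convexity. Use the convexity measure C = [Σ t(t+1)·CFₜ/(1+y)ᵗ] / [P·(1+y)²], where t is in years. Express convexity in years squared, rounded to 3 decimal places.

17.898

With y = 0.0485:
  t   CF        PV=CF/(1+0.0485)^t    t·PV        t(t+1)·PV
  1        75.00        71.5308        71.5308         143.0615
  2        75.00        68.2220       136.4440         409.3319
  3        75.00        65.0663       195.1988         780.7953
  4    10,075.00     8,336.2612    33,345.0449     166,725.2247
  Σ                  8,541.0803    33,748.2185     168,058.4134
P = 8,541.0803.
Convexity = Σ t(t+1)·PV / [P·(1+y)²] = 168,058.4134 / (8,541.0803 × 1.099352) = 17.89825.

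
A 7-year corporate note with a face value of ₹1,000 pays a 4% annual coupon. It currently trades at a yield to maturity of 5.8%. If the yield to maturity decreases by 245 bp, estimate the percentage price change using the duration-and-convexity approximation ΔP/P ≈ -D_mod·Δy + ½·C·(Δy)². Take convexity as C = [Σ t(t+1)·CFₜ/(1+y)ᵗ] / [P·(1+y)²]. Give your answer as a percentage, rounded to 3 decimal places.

+15.615%

With y = 0.058:
  t   CF        PV=CF/(1+0.058)^t    t·PV        t(t+1)·PV
  1        40.00        37.8072        37.8072          75.6144
  2        40.00        35.7346        71.4692         214.4075
  3        40.00        33.7756       101.3268         405.3071
  4        40.00        31.9240       127.6960         638.4800
  5        40.00        30.1739       150.8696         905.2174
  6        40.00        28.5198       171.1186       1,197.8302
  7     1,040.00       700.8639     4,906.0470      39,248.3761
  Σ                    898.7989     5,566.3343      42,685.2327
P = 898.7989; D_Mac = 6.19308 yrs; D_mod = 5.85357 yrs; C = 42.42714.
Duration effect: -5.85357 × (-0.0245) = +0.143413
Convexity effect: 0.5 × 42.42714 × (-0.0245)² = +0.0127334
ΔP/P ≈ +0.143413 + 0.0127334 = +0.156146 = +15.6146%.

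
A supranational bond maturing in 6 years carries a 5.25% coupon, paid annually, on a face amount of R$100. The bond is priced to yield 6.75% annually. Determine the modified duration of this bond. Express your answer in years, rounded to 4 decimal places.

Periodic yield y = 0.0675. First find Macaulay duration:
  t   CF        PV=CF/(1+0.0675)^t    t·PV
  1         5.25         4.9180         4.9180
  2         5.25         4.6071         9.2141
  3         5.25         4.3157        12.9472
  4         5.25         4.0429        16.1714
  5         5.25         3.7872        18.9361
  6       105.25        71.1238       426.7427
  Σ                     92.7947       488.9295
P = 92.7947; Macaulay duration = 488.9295 / 92.7947 = 5.26894 years.
Modified duration = D_Mac / (1 + y) = 5.26894 / 1.0675 = 4.93577 years.

4.9358 years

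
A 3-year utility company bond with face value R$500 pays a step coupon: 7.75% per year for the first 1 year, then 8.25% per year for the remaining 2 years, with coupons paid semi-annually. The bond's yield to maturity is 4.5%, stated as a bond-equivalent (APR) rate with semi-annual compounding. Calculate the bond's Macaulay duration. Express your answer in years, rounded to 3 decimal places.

2.743 years

Periodic yield y = 0.0225. Discount each cash flow and weight by its period:
  t   CF        PV=CF/(1+0.0225)^t    t·PV
  1       19.375        18.9487        18.9487
  2       19.375        18.5317        37.0634
  3       20.625        19.2932        57.8796
  4       20.625        18.8686        75.4746
  5       20.625        18.4534        92.2672
  6      520.625       455.5595     2,733.3571
  Σ                    549.6551     3,014.9905
Price P = Σ PV = 549.6551.
Macaulay duration = Σ(t·PV) / P = 3,014.9905 / 549.6551 = 5.48524 half-year periods.
In years: 5.48524 / 2 = 2.74262 years.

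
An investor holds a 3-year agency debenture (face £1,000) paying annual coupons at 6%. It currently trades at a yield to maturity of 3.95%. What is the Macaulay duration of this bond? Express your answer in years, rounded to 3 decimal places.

Periodic yield y = 0.0395. Discount each cash flow and weight by its year:
  t   CF        PV=CF/(1+0.0395)^t    t·PV
  1        60.00        57.7201        57.7201
  2        60.00        55.5268       111.0535
  3     1,060.00       943.6966     2,831.0898
  Σ                  1,056.9434     2,999.8633
Price P = Σ PV = 1,056.9434.
Macaulay duration = Σ(t·PV) / P = 2,999.8633 / 1,056.9434 = 2.83824 years.

2.838 years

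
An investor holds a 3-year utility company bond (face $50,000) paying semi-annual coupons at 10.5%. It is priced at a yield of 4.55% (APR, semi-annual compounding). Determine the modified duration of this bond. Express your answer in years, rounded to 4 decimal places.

Periodic yield y = 0.02275. First find Macaulay duration:
  t   CF        PV=CF/(1+0.02275)^t    t·PV
  1     2,625.00     2,566.6096     2,566.6096
  2     2,625.00     2,509.5181     5,019.0362
  3     2,625.00     2,453.6965     7,361.0895
  4     2,625.00     2,399.1166     9,596.4664
  5     2,625.00     2,345.7508    11,728.7538
  6    52,625.00    45,980.6578   275,883.9467
  Σ                 58,255.3494   312,155.9022
P = 58,255.3494; Macaulay duration = 312,155.9022 / 58,255.3494 = 5.35841 half-year periods = 2.67920 years.
Modified duration = D_Mac / (1 + y) = 2.67920 / 1.02275 = 2.61961 years.

2.6196 years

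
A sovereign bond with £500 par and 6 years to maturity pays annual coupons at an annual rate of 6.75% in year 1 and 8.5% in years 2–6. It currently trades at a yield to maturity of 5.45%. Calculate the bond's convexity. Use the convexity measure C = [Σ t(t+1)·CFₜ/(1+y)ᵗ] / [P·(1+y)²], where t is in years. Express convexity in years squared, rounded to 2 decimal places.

30.03

With y = 0.0545:
  t   CF        PV=CF/(1+0.0545)^t    t·PV        t(t+1)·PV
  1        33.75        32.0057        32.0057          64.0114
  2        42.50        38.2204        76.4409         229.3227
  3        42.50        36.2451       108.7353         434.9411
  4        42.50        34.3718       137.4873         687.4365
  5        42.50        32.5954       162.9769         977.8613
  6       542.50       394.5665     2,367.3992      16,571.7941
  Σ                    568.0050     2,885.0452      18,965.3670
P = 568.0050.
Convexity = Σ t(t+1)·PV / [P·(1+y)²] = 18,965.3670 / (568.0050 × 1.111970) = 30.02728.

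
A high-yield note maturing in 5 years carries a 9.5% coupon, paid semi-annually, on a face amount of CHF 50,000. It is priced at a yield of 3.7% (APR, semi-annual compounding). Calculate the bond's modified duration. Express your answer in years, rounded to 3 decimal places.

4.131 years

Periodic yield y = 0.0185. First find Macaulay duration:
  t   CF        PV=CF/(1+0.0185)^t    t·PV
  1     2,375.00     2,331.8606     2,331.8606
  2     2,375.00     2,289.5047     4,579.0095
  3     2,375.00     2,247.9183     6,743.7548
  4     2,375.00     2,207.0871     8,828.3486
  5     2,375.00     2,166.9977    10,834.9884
  6     2,375.00     2,127.6364    12,765.8185
  7     2,375.00     2,088.9901    14,622.9307
  8     2,375.00     2,051.0457    16,408.3660
  9     2,375.00     2,013.7906    18,124.1156
  10   52,375.00    43,602.7321   436,027.3211
  Σ                 63,127.5634   531,266.5136
P = 63,127.5634; Macaulay duration = 531,266.5136 / 63,127.5634 = 8.41576 half-year periods = 4.20788 years.
Modified duration = D_Mac / (1 + y) = 4.20788 / 1.0185 = 4.13145 years.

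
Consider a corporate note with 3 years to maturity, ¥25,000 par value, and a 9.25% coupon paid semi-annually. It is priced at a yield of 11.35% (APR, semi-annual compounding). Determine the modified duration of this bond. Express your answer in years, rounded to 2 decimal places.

2.53 years

Periodic yield y = 0.05675. First find Macaulay duration:
  t   CF        PV=CF/(1+0.05675)^t    t·PV
  1     1,156.25     1,094.1566     1,094.1566
  2     1,156.25     1,035.3978     2,070.7956
  3     1,156.25       979.7945     2,939.3834
  4     1,156.25       927.1771     3,708.7086
  5     1,156.25       877.3855     4,386.9276
  6    26,156.25    18,782.0045   112,692.0271
  Σ                 23,695.9160   126,891.9989
P = 23,695.9160; Macaulay duration = 126,891.9989 / 23,695.9160 = 5.35502 half-year periods = 2.67751 years.
Modified duration = D_Mac / (1 + y) = 2.67751 / 1.05675 = 2.53372 years.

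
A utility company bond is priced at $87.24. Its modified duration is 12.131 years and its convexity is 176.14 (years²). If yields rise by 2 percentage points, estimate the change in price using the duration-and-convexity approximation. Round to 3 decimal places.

-$18.093

Duration effect: -D_mod·Δy = -12.131 × (+0.02) = -0.242620
Convexity effect: ½·C·(Δy)² = 0.5 × 176.14 × (0.02)² = +0.0352280
ΔP/P ≈ -0.242620 + 0.0352280 = -0.207392
ΔP ≈ 87.24 × (-0.207392) = -18.09287808.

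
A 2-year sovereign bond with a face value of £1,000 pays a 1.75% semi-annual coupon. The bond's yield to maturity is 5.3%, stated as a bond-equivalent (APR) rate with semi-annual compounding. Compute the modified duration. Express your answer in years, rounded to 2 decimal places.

Periodic yield y = 0.0265. First find Macaulay duration:
  t   CF        PV=CF/(1+0.0265)^t    t·PV
  1         8.75         8.5241         8.5241
  2         8.75         8.3041        16.6081
  3         8.75         8.0897        24.2690
  4     1,008.75       908.5477     3,634.1908
  Σ                    933.4655     3,683.5920
P = 933.4655; Macaulay duration = 3,683.5920 / 933.4655 = 3.94615 half-year periods = 1.97307 years.
Modified duration = D_Mac / (1 + y) = 1.97307 / 1.0265 = 1.92214 years.

1.92 years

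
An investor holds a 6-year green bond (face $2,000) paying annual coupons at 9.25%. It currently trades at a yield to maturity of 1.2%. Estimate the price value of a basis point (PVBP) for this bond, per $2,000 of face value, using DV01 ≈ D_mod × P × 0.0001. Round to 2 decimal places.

Periodic yield y = 0.012.
  t   CF        PV=CF/(1+0.012)^t    t·PV
  1       185.00       182.8063       182.8063
  2       185.00       180.6387       361.2773
  3       185.00       178.4967       535.4901
  4       185.00       176.3801       705.5206
  5       185.00       174.2887       871.4434
  6     2,185.00     2,034.0816    12,204.4895
  Σ                  2,926.6921    14,861.0271
P = 2,926.6921; D_Mac = 5.07776 yrs; D_mod = 5.01755 yrs.
DV01 ≈ 5.01755 × 2,926.6921 × 0.0001 = 1.468481.

$1.47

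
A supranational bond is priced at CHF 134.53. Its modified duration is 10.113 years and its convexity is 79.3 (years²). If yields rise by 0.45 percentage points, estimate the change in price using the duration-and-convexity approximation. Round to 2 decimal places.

-CHF 6.01

Duration effect: -D_mod·Δy = -10.113 × (+0.0045) = -0.0455085
Convexity effect: ½·C·(Δy)² = 0.5 × 79.3 × (0.0045)² = +0.0008029125
ΔP/P ≈ -0.0455085 + 0.0008029125 = -0.0447055875
ΔP ≈ 134.53 × (-0.0447055875) = -6.014242686375.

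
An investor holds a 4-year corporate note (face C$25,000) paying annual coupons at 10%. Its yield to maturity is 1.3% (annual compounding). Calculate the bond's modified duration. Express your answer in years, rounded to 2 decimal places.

Periodic yield y = 0.013. First find Macaulay duration:
  t   CF        PV=CF/(1+0.013)^t    t·PV
  1     2,500.00     2,467.9171     2,467.9171
  2     2,500.00     2,436.2459     4,872.4918
  3     2,500.00     2,404.9811     7,214.9434
  4    27,500.00    26,115.2936   104,461.1743
  Σ                 33,424.4377   119,016.5265
P = 33,424.4377; Macaulay duration = 119,016.5265 / 33,424.4377 = 3.56076 years.
Modified duration = D_Mac / (1 + y) = 3.56076 / 1.013 = 3.51507 years.

3.52 years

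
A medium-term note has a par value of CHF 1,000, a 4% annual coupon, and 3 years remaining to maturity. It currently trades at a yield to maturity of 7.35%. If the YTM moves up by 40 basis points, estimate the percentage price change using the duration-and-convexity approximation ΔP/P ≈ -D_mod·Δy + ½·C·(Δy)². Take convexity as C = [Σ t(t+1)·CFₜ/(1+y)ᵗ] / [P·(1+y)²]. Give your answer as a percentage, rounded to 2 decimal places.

-1.07%

With y = 0.0735:
  t   CF        PV=CF/(1+0.0735)^t    t·PV        t(t+1)·PV
  1        40.00        37.2613        37.2613          74.5226
  2        40.00        34.7101        69.4202         208.2606
  3     1,040.00       840.6732     2,522.0195      10,088.0782
  Σ                    912.6446     2,628.7010      10,370.8614
P = 912.6446; D_Mac = 2.88031 yrs; D_mod = 2.68310 yrs; C = 9.86073.
Duration effect: -2.68310 × (+0.004) = -0.010732
Convexity effect: 0.5 × 9.86073 × (0.004)² = +0.0000789
ΔP/P ≈ -0.010732 + 0.0000789 = -0.010654 = -1.0654%.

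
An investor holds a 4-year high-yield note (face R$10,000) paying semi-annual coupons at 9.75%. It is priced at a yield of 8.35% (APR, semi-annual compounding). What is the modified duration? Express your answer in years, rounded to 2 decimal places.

Periodic yield y = 0.04175. First find Macaulay duration:
  t   CF        PV=CF/(1+0.04175)^t    t·PV
  1       487.50       467.9626       467.9626
  2       487.50       449.2081       898.4162
  3       487.50       431.2053     1,293.6159
  4       487.50       413.9240     1,655.6959
  5       487.50       397.3352     1,986.6762
  6       487.50       381.4113     2,288.4679
  7       487.50       366.1256     2,562.8790
  8    10,487.50     7,560.7330    60,485.8639
  Σ                 10,467.9051    71,639.5775
P = 10,467.9051; Macaulay duration = 71,639.5775 / 10,467.9051 = 6.84374 half-year periods = 3.42187 years.
Modified duration = D_Mac / (1 + y) = 3.42187 / 1.04175 = 3.28473 years.

3.28 years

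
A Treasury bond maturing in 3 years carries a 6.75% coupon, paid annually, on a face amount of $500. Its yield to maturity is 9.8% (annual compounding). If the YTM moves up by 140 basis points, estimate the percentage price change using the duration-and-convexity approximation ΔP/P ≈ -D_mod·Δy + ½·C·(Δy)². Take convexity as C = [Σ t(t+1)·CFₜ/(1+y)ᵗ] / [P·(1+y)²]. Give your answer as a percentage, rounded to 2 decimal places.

-3.49%

With y = 0.098:
  t   CF        PV=CF/(1+0.098)^t    t·PV        t(t+1)·PV
  1        33.75        30.7377        30.7377          61.4754
  2        33.75        27.9943        55.9885         167.9656
  3       533.75       403.2096     1,209.6288       4,838.5152
  Σ                    461.9416     1,296.3550       5,067.9563
P = 461.9416; D_Mac = 2.80632 yrs; D_mod = 2.55585 yrs; C = 9.09999.
Duration effect: -2.55585 × (+0.014) = -0.035782
Convexity effect: 0.5 × 9.09999 × (0.014)² = +0.0008918
ΔP/P ≈ -0.035782 + 0.0008918 = -0.034890 = -3.4890%.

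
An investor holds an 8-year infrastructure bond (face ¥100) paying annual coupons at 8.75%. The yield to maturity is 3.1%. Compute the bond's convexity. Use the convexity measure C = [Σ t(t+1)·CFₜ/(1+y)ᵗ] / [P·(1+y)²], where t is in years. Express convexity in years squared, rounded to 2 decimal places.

49.75

With y = 0.031:
  t   CF        PV=CF/(1+0.031)^t    t·PV        t(t+1)·PV
  1         8.75         8.4869         8.4869          16.9738
  2         8.75         8.2317        16.4634          49.3903
  3         8.75         7.9842        23.9526          95.8105
  4         8.75         7.7441        30.9766         154.8829
  5         8.75         7.5113        37.5565         225.3388
  6         8.75         7.2854        43.7127         305.9887
  7         8.75         7.0664        49.4647         395.7177
  8       108.75        85.1844       681.4750       6,133.2750
  Σ                    139.4945       892.0884       7,377.3777
P = 139.4945.
Convexity = Σ t(t+1)·PV / [P·(1+y)²] = 7,377.3777 / (139.4945 × 1.062961) = 49.75396.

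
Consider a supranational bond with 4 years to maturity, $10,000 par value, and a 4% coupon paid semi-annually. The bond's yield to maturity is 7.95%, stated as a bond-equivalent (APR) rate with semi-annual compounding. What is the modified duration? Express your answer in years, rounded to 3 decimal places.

3.570 years

Periodic yield y = 0.03975. First find Macaulay duration:
  t   CF        PV=CF/(1+0.03975)^t    t·PV
  1       200.00       192.3539       192.3539
  2       200.00       185.0002       370.0003
  3       200.00       177.9276       533.7827
  4       200.00       171.1253       684.5013
  5       200.00       164.5831       822.9157
  6       200.00       158.2911       949.7464
  7       200.00       152.2396     1,065.6769
  8    10,200.00     7,467.3884    59,739.1070
  Σ                  8,668.9091    64,358.0842
P = 8,668.9091; Macaulay duration = 64,358.0842 / 8,668.9091 = 7.42401 half-year periods = 3.71201 years.
Modified duration = D_Mac / (1 + y) = 3.71201 / 1.03975 = 3.57009 years.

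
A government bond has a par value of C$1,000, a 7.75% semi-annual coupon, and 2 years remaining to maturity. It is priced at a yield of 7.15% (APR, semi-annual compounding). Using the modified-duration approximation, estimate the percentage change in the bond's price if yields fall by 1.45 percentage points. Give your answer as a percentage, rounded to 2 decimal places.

+2.65%

Periodic yield y = 0.03575. Modified duration first:
  t   CF        PV=CF/(1+0.03575)^t    t·PV
  1        38.75        37.4125        37.4125
  2        38.75        36.1212        72.2423
  3        38.75        34.8744       104.6232
  4     1,038.75       902.5916     3,610.3662
  Σ                  1,010.9996     3,824.6443
P = 1,010.9996; D_Mac = 3.78303 half-year periods = 1.89152 yrs; D_mod = 1.89152/(1+0.03575) = 1.82623 yrs.
ΔP/P ≈ -D_mod · Δy = -1.82623 × (-0.0145) = +0.026480 = +2.6480%.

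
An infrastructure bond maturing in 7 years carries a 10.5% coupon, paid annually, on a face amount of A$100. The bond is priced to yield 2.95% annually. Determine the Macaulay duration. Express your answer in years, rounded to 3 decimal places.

Periodic yield y = 0.0295. Discount each cash flow and weight by its year:
  t   CF        PV=CF/(1+0.0295)^t    t·PV
  1        10.50        10.1991        10.1991
  2        10.50         9.9069        19.8137
  3        10.50         9.6230        28.8690
  4        10.50         9.3473        37.3890
  5        10.50         9.0794        45.3970
  6        10.50         8.8192        52.9154
  7       110.50        90.1525       631.0676
  Σ                    147.1274       825.6509
Price P = Σ PV = 147.1274.
Macaulay duration = Σ(t·PV) / P = 825.6509 / 147.1274 = 5.61181 years.

5.612 years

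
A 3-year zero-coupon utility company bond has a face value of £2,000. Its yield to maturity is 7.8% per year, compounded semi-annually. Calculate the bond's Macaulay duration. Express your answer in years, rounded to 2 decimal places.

3.00 years

A zero-coupon bond has a single cash flow at maturity, so its Macaulay duration equals its maturity: 3 years.
(Equivalently: 6 semi-annual periods ÷ 2 = 3 years.)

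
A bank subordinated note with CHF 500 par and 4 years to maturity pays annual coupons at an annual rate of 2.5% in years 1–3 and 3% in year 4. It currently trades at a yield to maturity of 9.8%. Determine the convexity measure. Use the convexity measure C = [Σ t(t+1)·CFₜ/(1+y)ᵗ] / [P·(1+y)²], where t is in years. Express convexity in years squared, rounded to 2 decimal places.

With y = 0.098:
  t   CF        PV=CF/(1+0.098)^t    t·PV        t(t+1)·PV
  1        12.50        11.3843        11.3843          22.7687
  2        12.50        10.3682        20.7365          62.2095
  3        12.50         9.4428        28.3285         113.3142
  4       515.00       354.3218     1,417.2872       7,086.4359
  Σ                    385.5172     1,477.7366       7,284.7282
P = 385.5172.
Convexity = Σ t(t+1)·PV / [P·(1+y)²] = 7,284.7282 / (385.5172 × 1.205604) = 15.67346.

15.67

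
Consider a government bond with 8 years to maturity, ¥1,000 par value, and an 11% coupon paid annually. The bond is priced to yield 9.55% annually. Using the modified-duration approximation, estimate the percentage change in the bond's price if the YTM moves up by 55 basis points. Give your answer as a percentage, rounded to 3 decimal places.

Periodic yield y = 0.0955. Modified duration first:
  t   CF        PV=CF/(1+0.0955)^t    t·PV
  1       110.00       100.4108       100.4108
  2       110.00        91.6575       183.3150
  3       110.00        83.6673       251.0018
  4       110.00        76.3736       305.4943
  5       110.00        69.7157       348.5786
  6       110.00        63.6383       381.8296
  7       110.00        58.0906       406.6343
  8     1,110.00       535.0864     4,280.6913
  Σ                  1,078.6401     6,257.9558
P = 1,078.6401; D_Mac = 5.80171 yrs; D_mod = 5.80171/(1+0.0955) = 5.29595 yrs.
ΔP/P ≈ -D_mod · Δy = -5.29595 × (+0.0055) = -0.029128 = -2.9128%.

-2.913%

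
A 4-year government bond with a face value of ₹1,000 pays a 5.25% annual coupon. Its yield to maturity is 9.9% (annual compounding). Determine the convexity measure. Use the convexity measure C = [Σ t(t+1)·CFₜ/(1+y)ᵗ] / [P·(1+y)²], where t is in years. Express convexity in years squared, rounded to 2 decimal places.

14.83

With y = 0.099:
  t   CF        PV=CF/(1+0.099)^t    t·PV        t(t+1)·PV
  1        52.50        47.7707        47.7707          95.5414
  2        52.50        43.4674        86.9349         260.8046
  3        52.50        39.5518       118.6554         474.6216
  4     1,052.50       721.4917     2,885.9668      14,429.8338
  Σ                    852.2816     3,139.3277      15,260.8014
P = 852.2816.
Convexity = Σ t(t+1)·PV / [P·(1+y)²] = 15,260.8014 / (852.2816 × 1.207801) = 14.82514.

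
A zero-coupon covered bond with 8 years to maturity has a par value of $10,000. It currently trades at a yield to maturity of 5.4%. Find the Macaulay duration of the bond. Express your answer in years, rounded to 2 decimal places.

A zero-coupon bond has a single cash flow at maturity, so its Macaulay duration equals its maturity: 8 years.

8.00 years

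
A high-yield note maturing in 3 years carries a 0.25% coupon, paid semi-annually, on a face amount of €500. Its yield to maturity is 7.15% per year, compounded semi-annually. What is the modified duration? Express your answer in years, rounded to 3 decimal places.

2.886 years

Periodic yield y = 0.03575. First find Macaulay duration:
  t   CF        PV=CF/(1+0.03575)^t    t·PV
  1        0.625         0.6034         0.6034
  2        0.625         0.5826         1.1652
  3        0.625         0.5625         1.6875
  4        0.625         0.5431         2.1723
  5        0.625         0.5243         2.6217
  6      500.625       405.4926     2,432.9553
  Σ                    408.3085     2,441.2054
P = 408.3085; Macaulay duration = 2,441.2054 / 408.3085 = 5.97883 half-year periods = 2.98941 years.
Modified duration = D_Mac / (1 + y) = 2.98941 / 1.03575 = 2.88623 years.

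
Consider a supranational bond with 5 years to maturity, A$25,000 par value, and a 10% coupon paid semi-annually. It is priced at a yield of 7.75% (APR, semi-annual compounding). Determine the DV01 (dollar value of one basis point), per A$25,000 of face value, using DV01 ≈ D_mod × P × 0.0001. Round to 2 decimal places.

Periodic yield y = 0.03875.
  t   CF        PV=CF/(1+0.03875)^t    t·PV
  1     1,250.00     1,203.3694     1,203.3694
  2     1,250.00     1,158.4784     2,316.9568
  3     1,250.00     1,115.2620     3,345.7860
  4     1,250.00     1,073.6578     4,294.6310
  5     1,250.00     1,033.6055     5,168.0277
  6     1,250.00       995.0475     5,970.2847
  7     1,250.00       957.9278     6,705.4943
  8     1,250.00       922.1928     7,377.5423
  9     1,250.00       887.7909     7,990.1180
  10   26,250.00    17,948.1190   179,481.1898
  Σ                 27,295.4510   223,853.3999
P = 27,295.4510; D_Mac = 8.20112 half-year periods = 4.10056 yrs; D_mod = 3.94759 yrs.
DV01 ≈ 3.94759 × 27,295.4510 × 0.0001 = 10.775134.

A$10.78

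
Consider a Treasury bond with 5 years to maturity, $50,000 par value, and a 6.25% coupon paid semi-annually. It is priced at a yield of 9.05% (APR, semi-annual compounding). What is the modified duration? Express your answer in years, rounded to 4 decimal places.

Periodic yield y = 0.04525. First find Macaulay duration:
  t   CF        PV=CF/(1+0.04525)^t    t·PV
  1     1,562.50     1,494.8577     1,494.8577
  2     1,562.50     1,430.1437     2,860.2874
  3     1,562.50     1,368.2312     4,104.6937
  4     1,562.50     1,308.9990     5,235.9961
  5     1,562.50     1,252.3310     6,261.6552
  6     1,562.50     1,198.1163     7,188.6977
  7     1,562.50     1,146.2485     8,023.7397
  8     1,562.50     1,096.6262     8,773.0096
  9     1,562.50     1,049.1521     9,442.3686
  10   51,562.50    33,123.1937   331,231.9365
  Σ                 44,467.8994   384,617.2421
P = 44,467.8994; Macaulay duration = 384,617.2421 / 44,467.8994 = 8.64932 half-year periods = 4.32466 years.
Modified duration = D_Mac / (1 + y) = 4.32466 / 1.04525 = 4.13744 years.

4.1374 years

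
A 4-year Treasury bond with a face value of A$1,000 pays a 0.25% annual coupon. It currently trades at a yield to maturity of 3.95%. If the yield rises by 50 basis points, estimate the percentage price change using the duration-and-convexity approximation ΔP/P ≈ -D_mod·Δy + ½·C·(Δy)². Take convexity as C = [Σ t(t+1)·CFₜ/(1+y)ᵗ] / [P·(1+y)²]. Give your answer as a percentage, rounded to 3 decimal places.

With y = 0.0395:
  t   CF        PV=CF/(1+0.0395)^t    t·PV        t(t+1)·PV
  1         2.50         2.4050         2.4050           4.8100
  2         2.50         2.3136         4.6272          13.8817
  3         2.50         2.2257         6.6771          26.7084
  4     1,002.50       858.5911     3,434.3646      17,171.8230
  Σ                    865.5355     3,448.0739      17,217.2230
P = 865.5355; D_Mac = 3.98375 yrs; D_mod = 3.83237 yrs; C = 18.40896.
Duration effect: -3.83237 × (+0.005) = -0.019162
Convexity effect: 0.5 × 18.40896 × (0.005)² = +0.0002301
ΔP/P ≈ -0.019162 + 0.0002301 = -0.018932 = -1.8932%.

-1.893%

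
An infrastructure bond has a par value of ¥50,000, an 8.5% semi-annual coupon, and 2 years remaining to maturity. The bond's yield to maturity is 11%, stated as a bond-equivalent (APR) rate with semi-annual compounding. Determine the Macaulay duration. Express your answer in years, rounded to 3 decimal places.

1.878 years

Periodic yield y = 0.055. Discount each cash flow and weight by its period:
  t   CF        PV=CF/(1+0.055)^t    t·PV
  1     2,125.00     2,014.2180     2,014.2180
  2     2,125.00     1,909.2114     3,818.4228
  3     2,125.00     1,809.6790     5,429.0371
  4    52,125.00    42,076.1727   168,304.6910
  Σ                 47,809.2812   179,566.3689
Price P = Σ PV = 47,809.2812.
Macaulay duration = Σ(t·PV) / P = 179,566.3689 / 47,809.2812 = 3.75589 half-year periods.
In years: 3.75589 / 2 = 1.87794 years.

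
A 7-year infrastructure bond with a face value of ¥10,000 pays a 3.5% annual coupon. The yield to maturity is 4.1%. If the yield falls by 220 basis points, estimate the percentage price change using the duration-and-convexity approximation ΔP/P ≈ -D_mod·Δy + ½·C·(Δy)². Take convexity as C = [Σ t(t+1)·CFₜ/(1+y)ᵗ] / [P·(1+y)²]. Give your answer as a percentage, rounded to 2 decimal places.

+14.43%

With y = 0.041:
  t   CF        PV=CF/(1+0.041)^t    t·PV        t(t+1)·PV
  1       350.00       336.2152       336.2152         672.4304
  2       350.00       322.9733       645.9465       1,937.8396
  3       350.00       310.2529       930.7587       3,723.0349
  4       350.00       298.0335     1,192.1341       5,960.6706
  5       350.00       286.2954     1,431.4771       8,588.8625
  6       350.00       275.0196     1,650.1177      11,550.8238
  7    10,350.00     7,812.4139    54,686.8972     437,495.1776
  Σ                  9,641.2038    60,873.5465     469,928.8393
P = 9,641.2038; D_Mac = 6.31389 yrs; D_mod = 6.06522 yrs; C = 44.97792.
Duration effect: -6.06522 × (-0.022) = +0.133435
Convexity effect: 0.5 × 44.97792 × (-0.022)² = +0.0108847
ΔP/P ≈ +0.133435 + 0.0108847 = +0.144320 = +14.4320%.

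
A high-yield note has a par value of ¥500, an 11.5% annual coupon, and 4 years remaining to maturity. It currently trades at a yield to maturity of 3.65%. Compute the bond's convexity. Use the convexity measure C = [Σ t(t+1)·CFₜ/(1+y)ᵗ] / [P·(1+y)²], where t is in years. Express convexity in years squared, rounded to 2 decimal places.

15.49

With y = 0.0365:
  t   CF        PV=CF/(1+0.0365)^t    t·PV        t(t+1)·PV
  1        57.50        55.4752        55.4752         110.9503
  2        57.50        53.5216       107.0432         321.1297
  3        57.50        51.6369       154.9106         619.6425
  4       557.50       483.0228     1,932.0913       9,660.4563
  Σ                    643.6565     2,249.5203      10,712.1788
P = 643.6565.
Convexity = Σ t(t+1)·PV / [P·(1+y)²] = 10,712.1788 / (643.6565 × 1.074332) = 15.49120.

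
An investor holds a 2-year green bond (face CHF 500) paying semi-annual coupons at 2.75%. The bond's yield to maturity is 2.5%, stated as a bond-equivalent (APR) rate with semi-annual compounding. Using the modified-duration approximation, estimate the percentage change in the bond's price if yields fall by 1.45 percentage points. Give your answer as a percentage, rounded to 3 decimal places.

Periodic yield y = 0.0125. Modified duration first:
  t   CF        PV=CF/(1+0.0125)^t    t·PV
  1        6.875         6.7901         6.7901
  2        6.875         6.7063        13.4126
  3        6.875         6.6235        19.8705
  4      506.875       482.3039     1,929.2155
  Σ                    502.4238     1,969.2887
P = 502.4238; D_Mac = 3.91958 half-year periods = 1.95979 yrs; D_mod = 1.95979/(1+0.0125) = 1.93559 yrs.
ΔP/P ≈ -D_mod · Δy = -1.93559 × (-0.0145) = +0.028066 = +2.8066%.

+2.807%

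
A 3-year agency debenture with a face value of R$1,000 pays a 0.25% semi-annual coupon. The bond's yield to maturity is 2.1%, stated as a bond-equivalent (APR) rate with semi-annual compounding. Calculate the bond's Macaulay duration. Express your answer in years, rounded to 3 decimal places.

Periodic yield y = 0.0105. Discount each cash flow and weight by its period:
  t   CF        PV=CF/(1+0.0105)^t    t·PV
  1         1.25         1.2370         1.2370
  2         1.25         1.2242         2.4483
  3         1.25         1.2114         3.6343
  4         1.25         1.1988         4.7954
  5         1.25         1.1864         5.9320
  6     1,001.25       940.4260     5,642.5559
  Σ                    946.4838     5,660.6029
Price P = Σ PV = 946.4838.
Macaulay duration = Σ(t·PV) / P = 5,660.6029 / 946.4838 = 5.98067 half-year periods.
In years: 5.98067 / 2 = 2.99033 years.

2.990 years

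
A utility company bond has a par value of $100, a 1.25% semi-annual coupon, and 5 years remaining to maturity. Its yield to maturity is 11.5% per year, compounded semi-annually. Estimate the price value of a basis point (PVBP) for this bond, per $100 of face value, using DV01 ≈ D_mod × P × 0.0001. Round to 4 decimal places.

Periodic yield y = 0.0575.
  t   CF        PV=CF/(1+0.0575)^t    t·PV
  1        0.625         0.5910         0.5910
  2        0.625         0.5589         1.1178
  3        0.625         0.5285         1.5855
  4        0.625         0.4998         1.9990
  5        0.625         0.4726         2.3629
  6        0.625         0.4469         2.6813
  7        0.625         0.4226         2.9581
  8        0.625         0.3996         3.1969
  9        0.625         0.3779         3.4009
  10     100.625        57.5310       575.3103
  Σ                     61.8287       595.2037
P = 61.8287; D_Mac = 9.62665 half-year periods = 4.81333 yrs; D_mod = 4.55161 yrs.
DV01 ≈ 4.55161 × 61.8287 × 0.0001 = 0.028142.

$0.0281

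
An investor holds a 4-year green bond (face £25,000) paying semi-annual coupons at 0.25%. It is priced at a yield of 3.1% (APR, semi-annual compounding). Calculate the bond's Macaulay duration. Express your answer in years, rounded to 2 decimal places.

Periodic yield y = 0.0155. Discount each cash flow and weight by its period:
  t   CF        PV=CF/(1+0.0155)^t    t·PV
  1        31.25        30.7730        30.7730
  2        31.25        30.3033        60.6066
  3        31.25        29.8408        89.5224
  4        31.25        29.3853       117.5412
  5        31.25        28.9368       144.6840
  6        31.25        28.4951       170.9707
  7        31.25        28.0602       196.4213
  8    25,031.25    22,133.1443   177,065.1545
  Σ                 22,338.9388   177,875.6738
Price P = Σ PV = 22,338.9388.
Macaulay duration = Σ(t·PV) / P = 177,875.6738 / 22,338.9388 = 7.96258 half-year periods.
In years: 7.96258 / 2 = 3.98129 years.

3.98 years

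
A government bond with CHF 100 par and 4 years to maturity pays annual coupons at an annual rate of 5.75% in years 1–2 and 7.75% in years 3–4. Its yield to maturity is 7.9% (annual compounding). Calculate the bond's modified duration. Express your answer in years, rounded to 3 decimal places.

Periodic yield y = 0.079. First find Macaulay duration:
  t   CF        PV=CF/(1+0.079)^t    t·PV
  1         5.75         5.3290         5.3290
  2         5.75         4.9388         9.8777
  3         7.75         6.1693        18.5080
  4       107.75        79.4935       317.9739
  Σ                     95.9306       351.6886
P = 95.9306; Macaulay duration = 351.6886 / 95.9306 = 3.66607 years.
Modified duration = D_Mac / (1 + y) = 3.66607 / 1.079 = 3.39766 years.

3.398 years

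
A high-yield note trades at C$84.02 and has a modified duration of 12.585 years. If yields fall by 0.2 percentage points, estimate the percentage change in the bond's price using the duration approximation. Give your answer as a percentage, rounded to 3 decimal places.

+2.517%

Duration approximation: ΔP/P ≈ -D_mod · Δy = -12.585 × (-0.002) = +0.025170.
As a percentage: +2.5170%.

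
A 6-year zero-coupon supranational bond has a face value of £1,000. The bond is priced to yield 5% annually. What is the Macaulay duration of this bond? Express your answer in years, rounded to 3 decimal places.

6.000 years

A zero-coupon bond has a single cash flow at maturity, so its Macaulay duration equals its maturity: 6 years.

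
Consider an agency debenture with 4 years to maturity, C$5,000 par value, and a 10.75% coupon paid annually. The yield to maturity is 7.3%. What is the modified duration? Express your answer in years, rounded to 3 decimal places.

Periodic yield y = 0.073. First find Macaulay duration:
  t   CF        PV=CF/(1+0.073)^t    t·PV
  1       537.50       500.9320       500.9320
  2       537.50       466.8518       933.7036
  3       537.50       435.0902     1,305.2706
  4     5,537.50     4,177.4845    16,709.9382
  Σ                  5,580.3585    19,449.8443
P = 5,580.3585; Macaulay duration = 19,449.8443 / 5,580.3585 = 3.48541 years.
Modified duration = D_Mac / (1 + y) = 3.48541 / 1.073 = 3.24829 years.

3.248 years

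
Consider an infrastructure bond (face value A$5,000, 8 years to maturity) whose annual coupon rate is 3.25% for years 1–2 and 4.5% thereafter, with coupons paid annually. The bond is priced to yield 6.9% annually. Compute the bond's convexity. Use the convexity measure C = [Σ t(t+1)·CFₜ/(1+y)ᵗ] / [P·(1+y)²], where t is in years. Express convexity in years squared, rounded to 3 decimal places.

With y = 0.069:
  t   CF        PV=CF/(1+0.069)^t    t·PV        t(t+1)·PV
  1       162.50       152.0112       152.0112         304.0225
  2       162.50       142.1995       284.3989         853.1968
  3       225.00       184.1829       552.5488       2,210.1953
  4       225.00       172.2946       689.1784       3,445.8922
  5       225.00       161.1736       805.8682       4,835.2090
  6       225.00       150.7705       904.6228       6,332.3597
  7       225.00       141.0388       987.2715       7,898.1724
  8     5,225.00     3,063.8299    24,510.6394     220,595.7543
  Σ                  4,167.5011    28,886.5393     246,474.8021
P = 4,167.5011.
Convexity = Σ t(t+1)·PV / [P·(1+y)²] = 246,474.8021 / (4,167.5011 × 1.142761) = 51.75370.

51.754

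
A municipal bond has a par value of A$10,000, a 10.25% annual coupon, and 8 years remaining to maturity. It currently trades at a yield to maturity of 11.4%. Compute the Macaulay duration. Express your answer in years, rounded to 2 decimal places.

Periodic yield y = 0.114. Discount each cash flow and weight by its year:
  t   CF        PV=CF/(1+0.114)^t    t·PV
  1     1,025.00       920.1077       920.1077
  2     1,025.00       825.9495     1,651.8990
  3     1,025.00       741.4268     2,224.2805
  4     1,025.00       665.5537     2,662.2148
  5     1,025.00       597.4450     2,987.2249
  6     1,025.00       536.3061     3,217.8365
  7     1,025.00       481.4238     3,369.9664
  8    11,025.00     4,648.3313    37,186.6502
  Σ                  9,416.5438    54,220.1799
Price P = Σ PV = 9,416.5438.
Macaulay duration = Σ(t·PV) / P = 54,220.1799 / 9,416.5438 = 5.75797 years.

5.76 years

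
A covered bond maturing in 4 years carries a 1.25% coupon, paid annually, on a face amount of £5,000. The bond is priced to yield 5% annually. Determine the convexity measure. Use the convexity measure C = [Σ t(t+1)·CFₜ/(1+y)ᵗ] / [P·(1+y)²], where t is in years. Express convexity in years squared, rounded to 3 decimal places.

17.660

With y = 0.05:
  t   CF        PV=CF/(1+0.05)^t    t·PV        t(t+1)·PV
  1        62.50        59.5238        59.5238         119.0476
  2        62.50        56.6893       113.3787         340.1361
  3        62.50        53.9898       161.9695         647.8782
  4     5,062.50     4,164.9313    16,659.7251      83,298.6256
  Σ                  4,335.1343    16,994.5972      84,405.6874
P = 4,335.1343.
Convexity = Σ t(t+1)·PV / [P·(1+y)²] = 84,405.6874 / (4,335.1343 × 1.102500) = 17.65999.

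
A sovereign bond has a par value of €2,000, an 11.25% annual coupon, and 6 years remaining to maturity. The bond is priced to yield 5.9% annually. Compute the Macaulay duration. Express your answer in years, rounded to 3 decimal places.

4.829 years

Periodic yield y = 0.059. Discount each cash flow and weight by its year:
  t   CF        PV=CF/(1+0.059)^t    t·PV
  1       225.00       212.4646       212.4646
  2       225.00       200.6276       401.2551
  3       225.00       189.4500       568.3500
  4       225.00       178.8952       715.5808
  5       225.00       168.9284       844.6421
  6     2,225.00     1,577.4451     9,464.6706
  Σ                  2,527.8109    12,206.9633
Price P = Σ PV = 2,527.8109.
Macaulay duration = Σ(t·PV) / P = 12,206.9633 / 2,527.8109 = 4.82907 years.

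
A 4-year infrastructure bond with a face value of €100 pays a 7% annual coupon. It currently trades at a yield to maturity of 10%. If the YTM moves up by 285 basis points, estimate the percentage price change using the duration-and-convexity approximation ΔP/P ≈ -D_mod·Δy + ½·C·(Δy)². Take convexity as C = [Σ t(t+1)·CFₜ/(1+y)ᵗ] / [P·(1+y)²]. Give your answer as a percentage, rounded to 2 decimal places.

-8.75%

With y = 0.1:
  t   CF        PV=CF/(1+0.1)^t    t·PV        t(t+1)·PV
  1         7.00         6.3636         6.3636          12.7273
  2         7.00         5.7851        11.5702          34.7107
  3         7.00         5.2592        15.7776          63.1104
  4       107.00        73.0824       292.3298       1,461.6488
  Σ                     90.4904       326.0413       1,572.1973
P = 90.4904; D_Mac = 3.60305 yrs; D_mod = 3.27550 yrs; C = 14.35883.
Duration effect: -3.27550 × (+0.0285) = -0.093352
Convexity effect: 0.5 × 14.35883 × (0.0285)² = +0.0058315
ΔP/P ≈ -0.093352 + 0.0058315 = -0.087520 = -8.7520%.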